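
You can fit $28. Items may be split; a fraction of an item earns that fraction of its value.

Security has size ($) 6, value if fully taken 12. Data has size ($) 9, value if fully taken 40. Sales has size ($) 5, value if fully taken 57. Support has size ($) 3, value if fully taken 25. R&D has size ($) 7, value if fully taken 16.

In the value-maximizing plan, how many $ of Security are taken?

Rank by value-to-size ratio: Sales 57/5≈11.4, Support 25/3≈8.33, Data 40/9≈4.44, R&D 16/7≈2.29, Security 12/6≈2.
Take all of Sales (5 $, value 57) → 23 $ left.
Take all of Support (3 $, value 25) → 20 $ left.
Data: take in full, 9 $ for value 40 → 11 left.
All 7 $ of R&D fit (value 16) → 4 remain.
4 $ left: a 4/6 share of Security gives 12×4/6 = 8.

4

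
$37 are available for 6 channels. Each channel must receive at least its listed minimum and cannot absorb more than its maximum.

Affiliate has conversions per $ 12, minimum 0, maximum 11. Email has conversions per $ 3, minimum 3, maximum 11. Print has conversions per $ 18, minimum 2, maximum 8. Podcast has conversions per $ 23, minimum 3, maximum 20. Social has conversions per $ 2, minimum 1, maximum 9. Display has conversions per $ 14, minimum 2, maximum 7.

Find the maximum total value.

685

Meeting every minimum uses 0+3+2+3+1+2 = 11 $, leaving 26.
Order the channels by conversions per $: Podcast 23 > Print 18 > Display 14 > Affiliate 12 > Email 3 > Social 2.
Podcast: +17 to 20 (cap) — 9 left.
Give Print 6 more to hit its cap of 8 — 3 left.
Display: +3 (room for 5) → 5. Pool exhausted.
Total = 3×3 + 18×8 + 23×20 + 2×1 + 14×5 = 685.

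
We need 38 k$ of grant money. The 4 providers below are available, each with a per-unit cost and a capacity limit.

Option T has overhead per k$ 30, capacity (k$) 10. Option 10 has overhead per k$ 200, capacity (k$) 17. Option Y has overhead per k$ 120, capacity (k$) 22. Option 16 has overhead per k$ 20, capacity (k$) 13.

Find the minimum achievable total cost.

2360

Cheapest first:
Option 16 (20): use full 13 → 25 k$ to go.
Option T (30): use full 10 → 15 k$ to go.
Option Y (120): take the remaining 15 → done.
Option 10: unused.
Cost = 13×20 + 10×30 + 15×120 = 2360.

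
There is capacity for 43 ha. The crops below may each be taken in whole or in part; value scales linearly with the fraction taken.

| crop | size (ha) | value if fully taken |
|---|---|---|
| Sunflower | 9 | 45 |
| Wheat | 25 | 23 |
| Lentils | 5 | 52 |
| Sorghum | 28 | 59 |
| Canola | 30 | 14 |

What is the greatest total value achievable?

Best value per unit of size first: Lentils 52/5≈10.4, Sunflower 45/9≈5, Sorghum 59/28≈2.11, Wheat 23/25≈0.92, Canola 14/30≈0.467.
Lentils: take in full, 5 ha for value 52 → 38 left.
Take all of Sunflower (9 ha, value 45) → 29 ha left.
All 28 ha of Sorghum fit (value 59) → 1 remain.
Fill the last 1 ha with part of Wheat: 1/25 of it earns 0.92.
Total value = 156.92.

156.92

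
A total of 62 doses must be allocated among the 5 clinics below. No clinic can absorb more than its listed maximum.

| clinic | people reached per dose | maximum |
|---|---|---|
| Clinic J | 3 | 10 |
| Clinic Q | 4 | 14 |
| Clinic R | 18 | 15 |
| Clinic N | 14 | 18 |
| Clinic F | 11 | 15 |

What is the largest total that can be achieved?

743

Highest people reached per dose first: Clinic R 18 > Clinic N 14 > Clinic F 11 > Clinic Q 4 > Clinic J 3.
Clinic R: +15 to 15 (cap) → 47 left.
Clinic N takes 18 to reach its cap of 18 → 29 left.
Clinic F: +15 to 15 (cap) → 14 left.
Give Clinic Q 14 to hit its cap of 14 → 0 left.
Total = 4×14 + 18×15 + 14×18 + 11×15 = 743.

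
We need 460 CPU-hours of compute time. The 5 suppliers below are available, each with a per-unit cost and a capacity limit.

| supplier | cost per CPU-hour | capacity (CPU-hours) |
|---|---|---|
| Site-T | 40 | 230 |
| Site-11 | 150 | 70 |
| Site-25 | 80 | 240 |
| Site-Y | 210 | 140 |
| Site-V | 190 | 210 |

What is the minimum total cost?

27600

Fill from the cheapest supplier first.
Site-T at 40: take all 230 CPU-hours — 230 still needed.
Site-25 at 80: take 230 of its 240 — requirement met.
Site-11, Site-V, Site-Y: unused.
Cost = 230×40 + 230×80 = 27600.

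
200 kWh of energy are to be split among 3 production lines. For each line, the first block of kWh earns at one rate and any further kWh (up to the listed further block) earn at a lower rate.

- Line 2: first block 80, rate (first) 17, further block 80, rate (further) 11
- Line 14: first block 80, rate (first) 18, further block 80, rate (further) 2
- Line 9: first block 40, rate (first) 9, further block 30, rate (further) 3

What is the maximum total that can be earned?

3240

Order all 6 blocks by rate: Line 14/T1 18 > Line 2/T1 17 > Line 2/T2 11 > Line 9/T1 9 > Line 9/T2 3 > Line 14/T2 2.
Line 14 T1 at 18: fill all 80 → 120 left.
Fill Line 2 T1 block (80 at 17) → 40 left.
Line 2 T2 at 11: only 40 left, fill 40.
Total = 18×80 + 17×80 + 11×40 = 3240.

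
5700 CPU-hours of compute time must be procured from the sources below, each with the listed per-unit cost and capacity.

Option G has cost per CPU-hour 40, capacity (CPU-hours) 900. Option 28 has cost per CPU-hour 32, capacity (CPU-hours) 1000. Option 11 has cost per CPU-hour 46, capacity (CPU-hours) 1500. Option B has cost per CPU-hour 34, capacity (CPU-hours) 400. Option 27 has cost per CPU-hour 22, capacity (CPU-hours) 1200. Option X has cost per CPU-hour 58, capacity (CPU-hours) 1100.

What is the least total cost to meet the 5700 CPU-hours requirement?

Use sources in increasing cost order.
Option 27 at 22: take all 1200 CPU-hours → 4500 still needed.
Take 1000 from Option 28 at 32 → need 3500 more.
Take 400 from Option B at 34 → need 3100 more.
Option G (40): use full 900 → 2200 CPU-hours to go.
Option 11 at 46: take all 1500 CPU-hours → 700 still needed.
Option X (58): take the remaining 700 → done.
Cost = 1200×22 + 1000×32 + 400×34 + 900×40 + 1500×46 + 700×58 = 217600.

217600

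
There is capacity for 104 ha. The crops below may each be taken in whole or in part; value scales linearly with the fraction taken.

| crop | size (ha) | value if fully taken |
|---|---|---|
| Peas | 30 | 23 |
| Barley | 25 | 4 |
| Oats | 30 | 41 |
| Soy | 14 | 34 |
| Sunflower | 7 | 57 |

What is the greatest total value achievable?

Rank by value-to-size ratio: Sunflower 57/7≈8.14, Soy 34/14≈2.43, Oats 41/30≈1.37, Peas 23/30≈0.767, Barley 4/25≈0.16.
Take all of Sunflower (7 ha, value 57) → 97 ha left.
All 14 ha of Soy fit (value 34) → 83 remain.
Oats: take in full, 30 ha for value 41 → 53 left.
Peas: take in full, 30 ha for value 23 → 23 left.
23 ha left: a 23/25 share of Barley gives 4×23/25 = 3.68.
Total value = 158.68.

158.68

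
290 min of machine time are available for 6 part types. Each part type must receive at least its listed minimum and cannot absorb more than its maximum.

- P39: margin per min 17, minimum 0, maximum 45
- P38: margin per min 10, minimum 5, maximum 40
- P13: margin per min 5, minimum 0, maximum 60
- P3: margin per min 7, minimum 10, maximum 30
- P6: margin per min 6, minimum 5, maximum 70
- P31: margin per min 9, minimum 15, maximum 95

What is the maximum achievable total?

2700

Meeting every minimum uses 0+5+0+10+5+15 = 35 min, leaving 255.
Rank by margin per min: P39 17 > P38 10 > P31 9 > P3 7 > P6 6 > P13 5.
P39 takes 45 more to reach its cap of 45 ; 210 left.
Give P38 35 more to hit its cap of 40 ; 175 left.
P31: +80 to 95 (cap) ; 95 left.
P3 takes 20 more to reach its cap of 30 ; 75 left.
P6: +65 to 70 (cap) ; 10 left.
P13 has room for 60 more but only 10 remain, so it gets 10.
Total = 17×45 + 10×40 + 5×10 + 7×30 + 6×70 + 9×95 = 2700.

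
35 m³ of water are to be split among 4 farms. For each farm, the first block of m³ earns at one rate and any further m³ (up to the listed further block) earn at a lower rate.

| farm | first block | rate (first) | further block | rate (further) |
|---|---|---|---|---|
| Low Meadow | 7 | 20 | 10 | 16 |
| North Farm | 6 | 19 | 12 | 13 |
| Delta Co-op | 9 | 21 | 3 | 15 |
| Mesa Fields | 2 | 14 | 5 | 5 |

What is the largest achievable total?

648

Order all 8 blocks by rate: Delta Co-op/tier1 21 > Low Meadow/tier1 20 > North Farm/tier1 19 > Low Meadow/tier2 16 > Delta Co-op/tier2 15 > Mesa Fields/tier1 14 > North Farm/tier2 13 > Mesa Fields/tier2 5.
Fill Delta Co-op tier1 block (9 at 21) — 26 left.
Low Meadow tier1 at 20: fill all 7 — 19 left.
North Farm tier1 at 19: fill all 6 — 13 left.
Low Meadow tier2 at 16: fill all 10 — 3 left.
Delta Co-op/tier2 (15): +3 — 0 left.
Total = 21×9 + 20×7 + 19×6 + 16×10 + 15×3 = 648.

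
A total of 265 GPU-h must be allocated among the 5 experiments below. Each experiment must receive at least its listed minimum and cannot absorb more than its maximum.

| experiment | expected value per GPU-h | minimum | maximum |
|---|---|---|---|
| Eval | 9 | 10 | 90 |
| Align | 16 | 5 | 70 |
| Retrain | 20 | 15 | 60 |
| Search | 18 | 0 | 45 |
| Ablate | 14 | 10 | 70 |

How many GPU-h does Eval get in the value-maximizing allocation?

Meeting every minimum uses 10+5+15+0+10 = 40 GPU-h, leaving 225.
Highest expected value per GPU-h first: Retrain 20 > Search 18 > Align 16 > Ablate 14 > Eval 9.
Retrain: +45 to 60 (cap) → 180 left.
Search: +45 to 45 (cap) → 135 left.
Give Align 65 more to hit its cap of 70 → 70 left.
Give Ablate 60 more to hit its cap of 70 → 10 left.
Only 10 left; Eval takes them to reach 20.

20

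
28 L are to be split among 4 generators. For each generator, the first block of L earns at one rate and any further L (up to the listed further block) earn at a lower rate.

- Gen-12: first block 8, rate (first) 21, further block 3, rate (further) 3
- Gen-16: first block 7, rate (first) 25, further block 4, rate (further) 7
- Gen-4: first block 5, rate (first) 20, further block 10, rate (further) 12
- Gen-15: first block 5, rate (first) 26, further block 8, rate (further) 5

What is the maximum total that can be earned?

609

Treat each block as its own option and order by rate: Gen-15/first 26 > Gen-16/first 25 > Gen-12/first 21 > Gen-4/first 20 > Gen-4/second 12 > Gen-16/second 7 > Gen-15/second 5 > Gen-12/second 3.
Fill Gen-15 first block (5 at 26) → 23 left.
Fill Gen-16 first block (7 at 25) → 16 left.
Gen-12 first at 21: fill all 8 → 8 left.
Gen-4/first (20): +5 → 3 left.
Gen-4/second: +3 of 10 at 12; pool empty.
Total = 26×5 + 25×7 + 21×8 + 20×5 + 12×3 = 609.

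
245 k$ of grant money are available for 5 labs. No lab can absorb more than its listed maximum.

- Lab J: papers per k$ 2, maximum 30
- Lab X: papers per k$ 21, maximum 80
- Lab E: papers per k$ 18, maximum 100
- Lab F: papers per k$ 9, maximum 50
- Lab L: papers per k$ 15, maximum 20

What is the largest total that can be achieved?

Order the labs by papers per k$: Lab X 21 > Lab E 18 > Lab L 15 > Lab F 9 > Lab J 2.
Lab X takes 80 to reach its cap of 80 → 165 left.
Lab E: +100 to 100 (cap) → 65 left.
Lab L takes 20 to reach its cap of 20 → 45 left.
Only 45 left; Lab F takes them to reach 45.
Total = 21×80 + 18×100 + 9×45 + 15×20 = 4185.

4185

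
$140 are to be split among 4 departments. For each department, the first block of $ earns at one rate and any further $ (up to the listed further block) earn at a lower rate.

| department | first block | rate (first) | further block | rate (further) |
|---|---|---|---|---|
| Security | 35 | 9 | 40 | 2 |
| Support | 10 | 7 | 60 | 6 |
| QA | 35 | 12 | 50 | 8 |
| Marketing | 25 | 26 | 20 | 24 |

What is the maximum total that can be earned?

2065

Order all 8 blocks by rate: Marketing/T1 26 > Marketing/T2 24 > QA/T1 12 > Security/T1 9 > QA/T2 8 > Support/T1 7 > Support/T2 6 > Security/T2 2.
Marketing T1 at 26: fill all 25 ; 115 left.
Fill Marketing T2 block (20 at 24) ; 95 left.
QA/T1 (12): +35 ; 60 left.
Security T1 at 9: fill all 35 ; 25 left.
QA/T2: +25 of 50 at 8; pool empty.
Total = 26×25 + 24×20 + 12×35 + 9×35 + 8×25 = 2065.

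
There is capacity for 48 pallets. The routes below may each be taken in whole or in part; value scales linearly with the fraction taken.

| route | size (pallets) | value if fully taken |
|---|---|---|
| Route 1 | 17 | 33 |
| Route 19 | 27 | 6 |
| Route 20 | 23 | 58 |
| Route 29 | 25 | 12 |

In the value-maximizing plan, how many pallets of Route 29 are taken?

Sort by value density: Route 20 58/23≈2.52, Route 1 33/17≈1.94, Route 29 12/25≈0.48, Route 19 6/27≈0.222.
Take all of Route 20 (23 pallets, value 58) → 25 pallets left.
All 17 pallets of Route 1 fit (value 33) → 8 remain.
Fill the last 8 pallets with part of Route 29: 8/25 of it earns 3.84.

8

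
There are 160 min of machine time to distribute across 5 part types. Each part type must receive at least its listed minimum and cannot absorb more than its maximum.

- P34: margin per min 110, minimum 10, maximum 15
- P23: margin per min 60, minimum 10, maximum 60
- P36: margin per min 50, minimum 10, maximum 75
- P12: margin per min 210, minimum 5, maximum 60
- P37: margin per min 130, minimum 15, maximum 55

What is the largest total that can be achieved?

Meeting every minimum uses 10+10+10+5+15 = 50 min, leaving 110.
Highest margin per min first: P12 210 > P37 130 > P34 110 > P23 60 > P36 50.
Give P12 55 more to hit its cap of 60 → 55 left.
P37 takes 40 more to reach its cap of 55 → 15 left.
Give P34 5 more to hit its cap of 15 → 10 left.
Only 10 left; P23 takes them to reach 20.
Total = 110×15 + 60×20 + 50×10 + 210×60 + 130×55 = 23100.

23100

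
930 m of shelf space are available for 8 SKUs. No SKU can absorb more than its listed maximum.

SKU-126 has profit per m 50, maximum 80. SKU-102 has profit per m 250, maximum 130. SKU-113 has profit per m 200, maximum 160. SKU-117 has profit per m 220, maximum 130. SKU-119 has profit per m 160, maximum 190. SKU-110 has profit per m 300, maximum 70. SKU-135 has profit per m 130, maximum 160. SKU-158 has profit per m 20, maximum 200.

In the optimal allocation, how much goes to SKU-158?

10

Highest profit per m first: SKU-110 300 > SKU-102 250 > SKU-117 220 > SKU-113 200 > SKU-119 160 > SKU-135 130 > SKU-126 50 > SKU-158 20.
SKU-110: +70 to 70 (cap) ; 860 left.
SKU-102 takes 130 to reach its cap of 130 ; 730 left.
SKU-117: +130 to 130 (cap) ; 600 left.
SKU-113 takes 160 to reach its cap of 160 ; 440 left.
SKU-119 takes 190 to reach its cap of 190 ; 250 left.
SKU-135 takes 160 to reach its cap of 160 ; 90 left.
SKU-126: +80 to 80 (cap) ; 10 left.
Only 10 left; SKU-158 takes them to reach 10.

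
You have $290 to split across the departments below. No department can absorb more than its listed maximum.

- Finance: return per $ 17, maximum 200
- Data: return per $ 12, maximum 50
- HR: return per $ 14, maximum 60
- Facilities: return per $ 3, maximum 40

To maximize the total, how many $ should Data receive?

Rank by return per $: Finance 17 > HR 14 > Data 12 > Facilities 3.
Finance takes 200 to reach its cap of 200 ; 90 left.
HR takes 60 to reach its cap of 60 ; 30 left.
Only 30 left; Data takes them to reach 30.

30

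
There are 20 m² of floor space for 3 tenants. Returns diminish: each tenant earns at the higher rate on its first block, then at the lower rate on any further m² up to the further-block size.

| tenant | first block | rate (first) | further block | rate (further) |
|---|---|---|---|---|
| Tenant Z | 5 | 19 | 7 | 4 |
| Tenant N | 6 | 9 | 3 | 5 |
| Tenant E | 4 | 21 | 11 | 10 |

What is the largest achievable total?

289

Order all 6 blocks by rate: Tenant E/T1 21 > Tenant Z/T1 19 > Tenant E/T2 10 > Tenant N/T1 9 > Tenant N/T2 5 > Tenant Z/T2 4.
Tenant E T1 at 21: fill all 4 → 16 left.
Fill Tenant Z T1 block (5 at 19) → 11 left.
Fill Tenant E T2 block (11 at 10) → 0 left.
Total = 21×4 + 19×5 + 10×11 = 289.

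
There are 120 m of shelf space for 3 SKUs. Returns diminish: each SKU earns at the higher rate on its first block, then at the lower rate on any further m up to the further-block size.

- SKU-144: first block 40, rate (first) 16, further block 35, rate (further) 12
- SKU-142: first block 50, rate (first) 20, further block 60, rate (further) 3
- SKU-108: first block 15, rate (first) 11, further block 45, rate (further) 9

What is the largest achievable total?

2000

Treat each block as its own option and order by rate: SKU-142/first 20 > SKU-144/first 16 > SKU-144/second 12 > SKU-108/first 11 > SKU-108/second 9 > SKU-142/second 3.
Fill SKU-142 first block (50 at 20) ; 70 left.
SKU-144 first at 16: fill all 40 ; 30 left.
SKU-144/second: +30 of 35 at 12; pool empty.
Total = 20×50 + 16×40 + 12×30 = 2000.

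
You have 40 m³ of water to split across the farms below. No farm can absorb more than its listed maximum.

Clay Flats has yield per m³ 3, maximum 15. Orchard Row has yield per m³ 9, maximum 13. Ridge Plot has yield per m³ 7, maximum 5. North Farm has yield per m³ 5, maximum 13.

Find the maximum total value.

244

Rank by yield per m³: Orchard Row 9 > Ridge Plot 7 > North Farm 5 > Clay Flats 3.
Give Orchard Row 13 to hit its cap of 13 ; 27 left.
Ridge Plot takes 5 to reach its cap of 5 ; 22 left.
North Farm: +13 to 13 (cap) ; 9 left.
Clay Flats has room for 15 but only 9 remain, so it gets 9.
Total = 3×9 + 9×13 + 7×5 + 5×13 = 244.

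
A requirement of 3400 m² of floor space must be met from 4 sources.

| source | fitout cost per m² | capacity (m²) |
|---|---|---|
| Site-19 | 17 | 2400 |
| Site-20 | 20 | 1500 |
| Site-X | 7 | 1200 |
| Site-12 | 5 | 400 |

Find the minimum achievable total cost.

Cheapest first:
Site-12 (5): use full 400 → 3000 m² to go.
Site-X (7): use full 1200 → 1800 m² to go.
Take 1800 from Site-19 at 17 to finish.
Site-20: unused.
Cost = 400×5 + 1200×7 + 1800×17 = 41000.

41000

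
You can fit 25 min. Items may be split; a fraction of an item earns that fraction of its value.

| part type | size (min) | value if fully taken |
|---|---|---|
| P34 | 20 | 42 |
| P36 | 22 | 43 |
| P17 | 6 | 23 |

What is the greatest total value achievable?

62.9

Best value per unit of size first: P17 23/6≈3.83, P34 42/20≈2.1, P36 43/22≈1.95.
All 6 min of P17 fit (value 23) ; 19 remain.
Fill the last 19 min with part of P34: 19/20 of it earns 39.9.
Total value = 62.9.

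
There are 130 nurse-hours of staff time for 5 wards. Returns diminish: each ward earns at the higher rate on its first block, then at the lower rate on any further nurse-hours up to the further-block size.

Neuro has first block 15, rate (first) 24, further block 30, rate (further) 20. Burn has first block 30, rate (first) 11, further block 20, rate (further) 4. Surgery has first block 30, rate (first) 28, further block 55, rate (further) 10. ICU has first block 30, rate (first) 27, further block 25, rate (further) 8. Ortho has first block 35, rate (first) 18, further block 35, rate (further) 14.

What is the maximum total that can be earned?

Order all 10 blocks by rate: Surgery/T1 28 > ICU/T1 27 > Neuro/T1 24 > Neuro/T2 20 > Ortho/T1 18 > Ortho/T2 14 > Burn/T1 11 > Surgery/T2 10 > ICU/T2 8 > Burn/T2 4.
Surgery T1 at 28: fill all 30 → 100 left.
ICU T1 at 27: fill all 30 → 70 left.
Neuro T1 at 24: fill all 15 → 55 left.
Neuro/T2 (20): +30 → 25 left.
Ortho T1 at 18: only 25 left, fill 25.
Total = 28×30 + 27×30 + 24×15 + 20×30 + 18×25 = 3060.

3060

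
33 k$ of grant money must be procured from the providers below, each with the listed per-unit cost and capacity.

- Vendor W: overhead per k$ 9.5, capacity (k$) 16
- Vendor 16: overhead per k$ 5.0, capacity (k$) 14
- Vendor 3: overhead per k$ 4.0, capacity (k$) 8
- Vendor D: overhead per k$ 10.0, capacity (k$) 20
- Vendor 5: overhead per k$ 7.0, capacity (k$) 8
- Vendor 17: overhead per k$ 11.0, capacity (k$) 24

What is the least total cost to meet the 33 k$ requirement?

186.5

Cheapest first:
Vendor 3 at 4.0: take all 8 k$ ; 25 still needed.
Vendor 16 at 5.0: take all 14 k$ ; 11 still needed.
Vendor 5 at 7.0: take all 8 k$ ; 3 still needed.
Vendor W (9.5): take the remaining 3 ; done.
Vendor D, Vendor 17: unused.
Cost = 8×4.0 + 14×5.0 + 8×7.0 + 3×9.5 = 186.5.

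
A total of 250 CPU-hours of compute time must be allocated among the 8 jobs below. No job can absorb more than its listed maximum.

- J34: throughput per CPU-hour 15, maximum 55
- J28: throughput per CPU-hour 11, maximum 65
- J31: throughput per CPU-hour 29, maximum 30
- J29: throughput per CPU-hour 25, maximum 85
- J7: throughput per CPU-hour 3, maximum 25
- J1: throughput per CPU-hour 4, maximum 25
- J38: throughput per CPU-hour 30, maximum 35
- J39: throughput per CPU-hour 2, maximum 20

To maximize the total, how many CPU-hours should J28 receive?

45

Highest throughput per CPU-hour first: J38 30 > J31 29 > J29 25 > J34 15 > J28 11 > J1 4 > J7 3 > J39 2.
J38: +35 to 35 (cap) — 215 left.
J31 takes 30 to reach its cap of 30 — 185 left.
J29: +85 to 85 (cap) — 100 left.
J34 takes 55 to reach its cap of 55 — 45 left.
J28 has room for 65 but only 45 remain, so it gets 45.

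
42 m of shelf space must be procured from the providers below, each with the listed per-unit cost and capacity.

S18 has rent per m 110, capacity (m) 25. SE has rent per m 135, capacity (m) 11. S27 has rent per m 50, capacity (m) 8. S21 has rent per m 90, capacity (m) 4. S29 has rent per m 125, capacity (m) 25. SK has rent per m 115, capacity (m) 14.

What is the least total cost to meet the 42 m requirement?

4085

Use providers in increasing cost order.
Take 8 from S27 at 50 ; need 34 more.
S21 (90): use full 4 ; 30 m to go.
S18 at 110: take all 25 m ; 5 still needed.
SK (115): take the remaining 5 ; done.
S29, SE: unused.
Cost = 8×50 + 4×90 + 25×110 + 5×115 = 4085.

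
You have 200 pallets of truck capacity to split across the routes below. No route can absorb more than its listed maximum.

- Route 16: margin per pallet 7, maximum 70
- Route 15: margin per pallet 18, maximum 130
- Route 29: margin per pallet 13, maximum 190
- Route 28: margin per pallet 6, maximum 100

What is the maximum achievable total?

3250

Highest margin per pallet first: Route 15 18 > Route 29 13 > Route 16 7 > Route 28 6.
Route 15: +130 to 130 (cap) → 70 left.
Only 70 left; Route 29 takes them to reach 70.
Total = 18×130 + 13×70 = 3250.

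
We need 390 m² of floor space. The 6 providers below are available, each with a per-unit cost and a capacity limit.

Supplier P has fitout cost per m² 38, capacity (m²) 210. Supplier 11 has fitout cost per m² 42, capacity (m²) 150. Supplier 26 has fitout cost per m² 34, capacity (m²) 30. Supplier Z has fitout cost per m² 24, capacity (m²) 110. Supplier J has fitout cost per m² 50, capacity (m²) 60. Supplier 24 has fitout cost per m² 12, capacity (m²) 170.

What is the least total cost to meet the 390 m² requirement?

Fill from the cheapest provider first.
Supplier 24 at 12: take all 170 m² ; 220 still needed.
Supplier Z (24): use full 110 ; 110 m² to go.
Take 30 from Supplier 26 at 34 ; need 80 more.
Supplier P (38): take the remaining 80 ; done.
Supplier 11, Supplier J: unused.
Cost = 170×12 + 110×24 + 30×34 + 80×38 = 8740.

8740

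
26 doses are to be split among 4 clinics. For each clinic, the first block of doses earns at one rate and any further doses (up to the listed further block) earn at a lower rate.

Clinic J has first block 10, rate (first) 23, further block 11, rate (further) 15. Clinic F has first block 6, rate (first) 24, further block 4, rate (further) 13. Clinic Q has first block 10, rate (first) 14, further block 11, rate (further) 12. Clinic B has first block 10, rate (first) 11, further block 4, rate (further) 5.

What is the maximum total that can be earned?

524

Rank every tier by rate: Clinic F/first 24 > Clinic J/first 23 > Clinic J/second 15 > Clinic Q/first 14 > Clinic F/second 13 > Clinic Q/second 12 > Clinic B/first 11 > Clinic B/second 5.
Fill Clinic F first block (6 at 24) → 20 left.
Fill Clinic J first block (10 at 23) → 10 left.
Clinic J/second: +10 of 11 at 15; pool empty.
Total = 24×6 + 23×10 + 15×10 = 524.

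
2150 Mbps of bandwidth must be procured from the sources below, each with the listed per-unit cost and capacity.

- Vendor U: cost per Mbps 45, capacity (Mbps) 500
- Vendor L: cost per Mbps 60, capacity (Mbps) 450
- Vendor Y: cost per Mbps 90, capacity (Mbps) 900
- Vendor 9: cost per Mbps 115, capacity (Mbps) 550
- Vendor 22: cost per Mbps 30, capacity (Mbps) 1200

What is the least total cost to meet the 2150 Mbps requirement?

85500

Cheapest first:
Take 1200 from Vendor 22 at 30 — need 950 more.
Vendor U at 45: take all 500 Mbps — 450 still needed.
Vendor L (60): use full 450 — 0 Mbps to go.
Vendor Y, Vendor 9: unused.
Cost = 1200×30 + 500×45 + 450×60 = 85500.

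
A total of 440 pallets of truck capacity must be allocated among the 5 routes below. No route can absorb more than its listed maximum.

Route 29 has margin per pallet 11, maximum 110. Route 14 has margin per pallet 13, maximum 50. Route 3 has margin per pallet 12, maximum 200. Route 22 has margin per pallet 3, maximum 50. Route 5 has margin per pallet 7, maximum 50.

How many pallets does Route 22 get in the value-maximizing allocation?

30

Rank by margin per pallet: Route 14 13 > Route 3 12 > Route 29 11 > Route 5 7 > Route 22 3.
Route 14: +50 to 50 (cap) → 390 left.
Route 3: +200 to 200 (cap) → 190 left.
Route 29 takes 110 to reach its cap of 110 → 80 left.
Route 5 takes 50 to reach its cap of 50 → 30 left.
Route 22 has room for 50 but only 30 remain, so it gets 30.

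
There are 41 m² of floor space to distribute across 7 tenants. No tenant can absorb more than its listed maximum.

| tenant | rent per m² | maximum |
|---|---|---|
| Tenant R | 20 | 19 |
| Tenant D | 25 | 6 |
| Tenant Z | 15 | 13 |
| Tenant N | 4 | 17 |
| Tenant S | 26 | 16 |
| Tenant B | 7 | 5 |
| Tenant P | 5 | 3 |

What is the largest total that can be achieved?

946

Rank by rent per m²: Tenant S 26 > Tenant D 25 > Tenant R 20 > Tenant Z 15 > Tenant B 7 > Tenant P 5 > Tenant N 4.
Tenant S: +16 to 16 (cap) → 25 left.
Tenant D: +6 to 6 (cap) → 19 left.
Give Tenant R 19 to hit its cap of 19 → 0 left.
Total = 20×19 + 25×6 + 26×16 = 946.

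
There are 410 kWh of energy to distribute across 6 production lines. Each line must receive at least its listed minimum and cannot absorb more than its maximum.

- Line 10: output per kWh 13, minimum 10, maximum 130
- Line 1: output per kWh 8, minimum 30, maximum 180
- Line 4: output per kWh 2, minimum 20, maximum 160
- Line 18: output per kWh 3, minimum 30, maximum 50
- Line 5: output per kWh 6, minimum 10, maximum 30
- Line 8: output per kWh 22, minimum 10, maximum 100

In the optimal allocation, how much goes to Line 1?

Meeting every minimum uses 10+30+20+30+10+10 = 110 kWh, leaving 300.
Rank by output per kWh: Line 8 22 > Line 10 13 > Line 1 8 > Line 5 6 > Line 18 3 > Line 4 2.
Give Line 8 90 more to hit its cap of 100 ; 210 left.
Line 10: +120 to 130 (cap) ; 90 left.
Line 1 has room for 150 more but only 90 remain, so it gets 120.

120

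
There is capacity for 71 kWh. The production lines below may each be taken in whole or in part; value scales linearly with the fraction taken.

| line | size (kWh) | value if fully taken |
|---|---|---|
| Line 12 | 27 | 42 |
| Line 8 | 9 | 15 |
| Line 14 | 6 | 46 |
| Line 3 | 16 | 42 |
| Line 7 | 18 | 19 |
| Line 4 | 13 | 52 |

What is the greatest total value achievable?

Sort by value density: Line 14 46/6≈7.67, Line 4 52/13≈4, Line 3 42/16≈2.62, Line 8 15/9≈1.67, Line 12 42/27≈1.56, Line 7 19/18≈1.06.
All 6 kWh of Line 14 fit (value 46) ; 65 remain.
Line 4: take in full, 13 kWh for value 52 ; 52 left.
Line 3: take in full, 16 kWh for value 42 ; 36 left.
Take all of Line 8 (9 kWh, value 15) ; 27 kWh left.
All 27 kWh of Line 12 fit (value 42) ; 0 remain.
Total value = 197.

197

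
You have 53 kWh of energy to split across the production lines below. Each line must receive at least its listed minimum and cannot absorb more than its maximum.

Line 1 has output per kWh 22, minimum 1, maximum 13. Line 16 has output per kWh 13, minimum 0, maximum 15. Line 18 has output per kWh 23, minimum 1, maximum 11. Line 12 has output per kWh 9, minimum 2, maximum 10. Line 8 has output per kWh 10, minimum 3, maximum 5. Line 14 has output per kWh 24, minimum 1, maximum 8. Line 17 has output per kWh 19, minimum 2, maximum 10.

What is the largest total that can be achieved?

1047

Meeting every minimum uses 1+0+1+2+3+1+2 = 10 kWh, leaving 43.
Rank by output per kWh: Line 14 24 > Line 18 23 > Line 1 22 > Line 17 19 > Line 16 13 > Line 8 10 > Line 12 9.
Line 14: +7 to 8 (cap) — 36 left.
Line 18: +10 to 11 (cap) — 26 left.
Line 1 takes 12 more to reach its cap of 13 — 14 left.
Give Line 17 8 more to hit its cap of 10 — 6 left.
Only 6 left; Line 16 takes them to reach 6.
Total = 22×13 + 13×6 + 23×11 + 9×2 + 10×3 + 24×8 + 19×10 = 1047.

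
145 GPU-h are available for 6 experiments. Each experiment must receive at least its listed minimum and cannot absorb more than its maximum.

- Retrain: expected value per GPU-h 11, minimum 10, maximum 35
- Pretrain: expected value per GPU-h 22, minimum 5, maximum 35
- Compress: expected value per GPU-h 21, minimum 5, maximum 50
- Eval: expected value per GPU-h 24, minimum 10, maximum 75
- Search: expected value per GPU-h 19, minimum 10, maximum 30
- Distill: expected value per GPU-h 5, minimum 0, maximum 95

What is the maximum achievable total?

3185

Meeting every minimum uses 10+5+5+10+10+0 = 40 GPU-h, leaving 105.
Highest expected value per GPU-h first: Eval 24 > Pretrain 22 > Compress 21 > Search 19 > Retrain 11 > Distill 5.
Give Eval 65 more to hit its cap of 75 ; 40 left.
Give Pretrain 30 more to hit its cap of 35 ; 10 left.
Only 10 left; Compress takes them to reach 15.
Total = 11×10 + 22×35 + 21×15 + 24×75 + 19×10 = 3185.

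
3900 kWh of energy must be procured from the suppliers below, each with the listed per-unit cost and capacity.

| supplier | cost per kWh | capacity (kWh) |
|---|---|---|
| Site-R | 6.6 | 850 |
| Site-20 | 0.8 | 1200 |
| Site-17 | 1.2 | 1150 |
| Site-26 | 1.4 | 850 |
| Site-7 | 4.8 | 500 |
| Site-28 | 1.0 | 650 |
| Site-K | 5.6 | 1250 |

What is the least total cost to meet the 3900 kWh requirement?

Cheapest first:
Site-20 (0.8): use full 1200 → 2700 kWh to go.
Site-28 (1.0): use full 650 → 2050 kWh to go.
Site-17 at 1.2: take all 1150 kWh → 900 still needed.
Take 850 from Site-26 at 1.4 → need 50 more.
Take 50 from Site-7 at 4.8 to finish.
Site-K, Site-R: unused.
Cost = 1200×0.8 + 650×1.0 + 1150×1.2 + 850×1.4 + 50×4.8 = 4420.

4420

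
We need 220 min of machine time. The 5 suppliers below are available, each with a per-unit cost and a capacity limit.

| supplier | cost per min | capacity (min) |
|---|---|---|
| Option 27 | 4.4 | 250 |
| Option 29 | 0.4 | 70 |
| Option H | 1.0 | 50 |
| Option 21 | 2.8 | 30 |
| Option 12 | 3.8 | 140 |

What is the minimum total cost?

Fill from the cheapest supplier first.
Take 70 from Option 29 at 0.4 — need 150 more.
Take 50 from Option H at 1.0 — need 100 more.
Option 21 (2.8): use full 30 — 70 min to go.
Take 70 from Option 12 at 3.8 to finish.
Option 27: unused.
Cost = 70×0.4 + 50×1.0 + 30×2.8 + 70×3.8 = 428.

428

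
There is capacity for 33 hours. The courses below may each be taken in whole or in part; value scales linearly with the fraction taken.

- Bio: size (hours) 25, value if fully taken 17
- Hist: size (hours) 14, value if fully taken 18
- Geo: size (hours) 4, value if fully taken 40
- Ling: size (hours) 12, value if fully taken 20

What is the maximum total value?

Best value per unit of size first: Geo 40/4≈10, Ling 20/12≈1.67, Hist 18/14≈1.29, Bio 17/25≈0.68.
Take all of Geo (4 hours, value 40) → 29 hours left.
Ling: take in full, 12 hours for value 20 → 17 left.
Hist: take in full, 14 hours for value 18 → 3 left.
Only 3 hours remain; take 3/25 of Bio for value 17×3/25 = 2.04.
Total value = 80.04.

80.04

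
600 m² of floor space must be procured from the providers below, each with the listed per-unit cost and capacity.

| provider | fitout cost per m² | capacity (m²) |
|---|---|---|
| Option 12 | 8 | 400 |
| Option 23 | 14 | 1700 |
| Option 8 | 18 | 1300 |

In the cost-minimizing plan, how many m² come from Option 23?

Cheapest first:
Take 400 from Option 12 at 8 — need 200 more.
Option 23 at 14: take 200 of its 1700 — requirement met.
Option 8: unused.

200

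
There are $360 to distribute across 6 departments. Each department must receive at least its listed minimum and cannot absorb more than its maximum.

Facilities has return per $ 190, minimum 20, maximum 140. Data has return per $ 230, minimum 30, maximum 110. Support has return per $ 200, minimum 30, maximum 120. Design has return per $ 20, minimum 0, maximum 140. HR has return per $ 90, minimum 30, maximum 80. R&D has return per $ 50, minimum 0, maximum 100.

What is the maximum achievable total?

Meeting every minimum uses 20+30+30+0+30+0 = 110 $, leaving 250.
Rank by return per $: Data 230 > Support 200 > Facilities 190 > HR 90 > R&D 50 > Design 20.
Give Data 80 more to hit its cap of 110 → 170 left.
Support takes 90 more to reach its cap of 120 → 80 left.
Only 80 left; Facilities takes them to reach 100.
Total = 190×100 + 230×110 + 200×120 + 90×30 = 71000.

71000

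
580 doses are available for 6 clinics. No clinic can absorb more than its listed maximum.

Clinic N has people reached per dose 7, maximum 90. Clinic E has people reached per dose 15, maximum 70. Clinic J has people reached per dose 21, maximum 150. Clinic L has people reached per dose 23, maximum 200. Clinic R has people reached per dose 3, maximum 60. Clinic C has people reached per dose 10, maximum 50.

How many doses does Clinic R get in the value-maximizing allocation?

20

Highest people reached per dose first: Clinic L 23 > Clinic J 21 > Clinic E 15 > Clinic C 10 > Clinic N 7 > Clinic R 3.
Give Clinic L 200 to hit its cap of 200 — 380 left.
Give Clinic J 150 to hit its cap of 150 — 230 left.
Give Clinic E 70 to hit its cap of 70 — 160 left.
Clinic C takes 50 to reach its cap of 50 — 110 left.
Clinic N takes 90 to reach its cap of 90 — 20 left.
Clinic R: +20 (room for 60) → 20. Pool exhausted.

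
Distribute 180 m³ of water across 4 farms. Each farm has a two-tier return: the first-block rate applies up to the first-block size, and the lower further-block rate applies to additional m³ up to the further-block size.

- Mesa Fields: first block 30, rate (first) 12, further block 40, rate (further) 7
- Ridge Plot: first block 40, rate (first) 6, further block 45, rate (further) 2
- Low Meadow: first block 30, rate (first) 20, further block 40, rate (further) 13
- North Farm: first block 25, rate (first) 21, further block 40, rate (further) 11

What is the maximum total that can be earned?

2550

Rank every tier by rate: North Farm/tier1 21 > Low Meadow/tier1 20 > Low Meadow/tier2 13 > Mesa Fields/tier1 12 > North Farm/tier2 11 > Mesa Fields/tier2 7 > Ridge Plot/tier1 6 > Ridge Plot/tier2 2.
Fill North Farm tier1 block (25 at 21) — 155 left.
Fill Low Meadow tier1 block (30 at 20) — 125 left.
Fill Low Meadow tier2 block (40 at 13) — 85 left.
Fill Mesa Fields tier1 block (30 at 12) — 55 left.
North Farm tier2 at 11: fill all 40 — 15 left.
Mesa Fields/tier2: +15 of 40 at 7; pool empty.
Total = 21×25 + 20×30 + 13×40 + 12×30 + 11×40 + 7×15 = 2550.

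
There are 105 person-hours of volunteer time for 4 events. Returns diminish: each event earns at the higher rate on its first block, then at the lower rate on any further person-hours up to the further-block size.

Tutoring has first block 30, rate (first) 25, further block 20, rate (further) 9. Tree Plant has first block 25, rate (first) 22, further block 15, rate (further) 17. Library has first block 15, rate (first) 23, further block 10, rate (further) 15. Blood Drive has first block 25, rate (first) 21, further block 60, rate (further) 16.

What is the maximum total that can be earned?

Treat each block as its own option and order by rate: Tutoring/first 25 > Library/first 23 > Tree Plant/first 22 > Blood Drive/first 21 > Tree Plant/second 17 > Blood Drive/second 16 > Library/second 15 > Tutoring/second 9.
Fill Tutoring first block (30 at 25) → 75 left.
Fill Library first block (15 at 23) → 60 left.
Tree Plant first at 22: fill all 25 → 35 left.
Blood Drive/first (21): +25 → 10 left.
Tree Plant second at 17: only 10 left, fill 10.
Total = 25×30 + 23×15 + 22×25 + 21×25 + 17×10 = 2340.

2340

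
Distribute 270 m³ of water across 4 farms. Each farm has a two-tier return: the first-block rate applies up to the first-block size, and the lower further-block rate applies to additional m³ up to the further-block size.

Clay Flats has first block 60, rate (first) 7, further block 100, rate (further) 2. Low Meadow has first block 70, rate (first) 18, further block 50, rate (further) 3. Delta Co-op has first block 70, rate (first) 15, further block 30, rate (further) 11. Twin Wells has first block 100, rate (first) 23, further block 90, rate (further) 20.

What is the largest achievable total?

Rank every tier by rate: Twin Wells/tier1 23 > Twin Wells/tier2 20 > Low Meadow/tier1 18 > Delta Co-op/tier1 15 > Delta Co-op/tier2 11 > Clay Flats/tier1 7 > Low Meadow/tier2 3 > Clay Flats/tier2 2.
Twin Wells tier1 at 23: fill all 100 → 170 left.
Twin Wells/tier2 (20): +90 → 80 left.
Fill Low Meadow tier1 block (70 at 18) → 10 left.
10 remain; put them into Delta Co-op tier1 at 15.
Total = 23×100 + 20×90 + 18×70 + 15×10 = 5510.

5510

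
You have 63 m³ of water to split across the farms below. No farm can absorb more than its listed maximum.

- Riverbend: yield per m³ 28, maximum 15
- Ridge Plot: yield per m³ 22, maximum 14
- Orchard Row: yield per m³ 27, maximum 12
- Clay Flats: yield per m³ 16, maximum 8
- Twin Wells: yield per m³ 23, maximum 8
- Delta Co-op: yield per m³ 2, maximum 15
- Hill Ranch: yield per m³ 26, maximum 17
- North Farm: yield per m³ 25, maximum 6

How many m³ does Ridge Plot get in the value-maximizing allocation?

Rank by yield per m³: Riverbend 28 > Orchard Row 27 > Hill Ranch 26 > North Farm 25 > Twin Wells 23 > Ridge Plot 22 > Clay Flats 16 > Delta Co-op 2.
Riverbend takes 15 to reach its cap of 15 → 48 left.
Orchard Row: +12 to 12 (cap) → 36 left.
Give Hill Ranch 17 to hit its cap of 17 → 19 left.
Give North Farm 6 to hit its cap of 6 → 13 left.
Twin Wells takes 8 to reach its cap of 8 → 5 left.
Ridge Plot has room for 14 but only 5 remain, so it gets 5.

5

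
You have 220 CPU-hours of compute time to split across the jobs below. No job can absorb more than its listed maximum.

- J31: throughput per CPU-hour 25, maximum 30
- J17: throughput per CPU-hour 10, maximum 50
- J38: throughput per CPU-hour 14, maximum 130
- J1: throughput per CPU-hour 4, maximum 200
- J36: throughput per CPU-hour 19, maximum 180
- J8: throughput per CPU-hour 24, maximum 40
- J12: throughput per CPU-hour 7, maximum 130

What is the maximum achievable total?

Order the jobs by throughput per CPU-hour: J31 25 > J8 24 > J36 19 > J38 14 > J17 10 > J12 7 > J1 4.
Give J31 30 to hit its cap of 30 → 190 left.
Give J8 40 to hit its cap of 40 → 150 left.
J36: +150 (room for 180) → 150. Pool exhausted.
Total = 25×30 + 19×150 + 24×40 = 4560.

4560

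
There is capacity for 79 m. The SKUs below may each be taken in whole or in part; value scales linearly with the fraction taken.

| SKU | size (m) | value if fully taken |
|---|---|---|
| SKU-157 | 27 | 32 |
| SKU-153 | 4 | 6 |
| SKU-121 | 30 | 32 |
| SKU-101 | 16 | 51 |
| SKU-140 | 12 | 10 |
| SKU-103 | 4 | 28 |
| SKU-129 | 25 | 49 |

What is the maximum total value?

169.2

Sort by value density: SKU-103 28/4≈7, SKU-101 51/16≈3.19, SKU-129 49/25≈1.96, SKU-153 6/4≈1.5, SKU-157 32/27≈1.19, SKU-121 32/30≈1.07, SKU-140 10/12≈0.833.
All 4 m of SKU-103 fit (value 28) — 75 remain.
SKU-101: take in full, 16 m for value 51 — 59 left.
SKU-129: take in full, 25 m for value 49 — 34 left.
SKU-153: take in full, 4 m for value 6 — 30 left.
SKU-157: take in full, 27 m for value 32 — 3 left.
Fill the last 3 m with part of SKU-121: 3/30 of it earns 3.2.
Total value = 169.2.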